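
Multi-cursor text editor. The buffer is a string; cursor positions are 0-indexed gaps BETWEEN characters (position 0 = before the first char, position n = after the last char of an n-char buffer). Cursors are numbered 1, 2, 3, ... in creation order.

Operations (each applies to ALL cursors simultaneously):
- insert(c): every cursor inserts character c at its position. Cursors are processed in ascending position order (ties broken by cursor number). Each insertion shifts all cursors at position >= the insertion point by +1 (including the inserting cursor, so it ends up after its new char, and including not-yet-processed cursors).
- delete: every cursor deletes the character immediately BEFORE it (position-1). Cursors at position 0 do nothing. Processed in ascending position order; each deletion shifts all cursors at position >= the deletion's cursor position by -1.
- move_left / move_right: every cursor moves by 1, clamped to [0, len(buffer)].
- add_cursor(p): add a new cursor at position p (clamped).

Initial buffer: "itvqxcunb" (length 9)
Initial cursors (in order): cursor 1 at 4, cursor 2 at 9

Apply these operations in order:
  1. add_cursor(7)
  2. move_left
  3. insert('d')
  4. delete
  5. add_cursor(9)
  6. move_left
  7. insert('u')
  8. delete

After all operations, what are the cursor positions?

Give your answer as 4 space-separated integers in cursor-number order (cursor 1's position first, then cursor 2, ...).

Answer: 2 7 5 8

Derivation:
After op 1 (add_cursor(7)): buffer="itvqxcunb" (len 9), cursors c1@4 c3@7 c2@9, authorship .........
After op 2 (move_left): buffer="itvqxcunb" (len 9), cursors c1@3 c3@6 c2@8, authorship .........
After op 3 (insert('d')): buffer="itvdqxcdundb" (len 12), cursors c1@4 c3@8 c2@11, authorship ...1...3..2.
After op 4 (delete): buffer="itvqxcunb" (len 9), cursors c1@3 c3@6 c2@8, authorship .........
After op 5 (add_cursor(9)): buffer="itvqxcunb" (len 9), cursors c1@3 c3@6 c2@8 c4@9, authorship .........
After op 6 (move_left): buffer="itvqxcunb" (len 9), cursors c1@2 c3@5 c2@7 c4@8, authorship .........
After op 7 (insert('u')): buffer="ituvqxucuunub" (len 13), cursors c1@3 c3@7 c2@10 c4@12, authorship ..1...3..2.4.
After op 8 (delete): buffer="itvqxcunb" (len 9), cursors c1@2 c3@5 c2@7 c4@8, authorship .........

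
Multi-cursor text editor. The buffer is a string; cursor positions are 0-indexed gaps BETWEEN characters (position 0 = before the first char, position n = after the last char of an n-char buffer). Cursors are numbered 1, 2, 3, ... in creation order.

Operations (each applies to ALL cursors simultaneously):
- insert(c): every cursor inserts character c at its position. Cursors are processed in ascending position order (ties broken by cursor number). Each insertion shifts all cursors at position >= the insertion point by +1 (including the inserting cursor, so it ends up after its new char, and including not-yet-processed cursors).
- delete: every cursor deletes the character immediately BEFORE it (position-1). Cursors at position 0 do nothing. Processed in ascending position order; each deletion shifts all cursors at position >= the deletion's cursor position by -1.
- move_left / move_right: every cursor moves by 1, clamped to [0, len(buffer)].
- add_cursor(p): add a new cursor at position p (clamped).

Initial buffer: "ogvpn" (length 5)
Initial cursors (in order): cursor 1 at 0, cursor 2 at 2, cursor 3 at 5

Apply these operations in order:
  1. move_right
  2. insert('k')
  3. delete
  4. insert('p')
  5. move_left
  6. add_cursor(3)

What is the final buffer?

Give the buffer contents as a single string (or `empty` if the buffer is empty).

After op 1 (move_right): buffer="ogvpn" (len 5), cursors c1@1 c2@3 c3@5, authorship .....
After op 2 (insert('k')): buffer="okgvkpnk" (len 8), cursors c1@2 c2@5 c3@8, authorship .1..2..3
After op 3 (delete): buffer="ogvpn" (len 5), cursors c1@1 c2@3 c3@5, authorship .....
After op 4 (insert('p')): buffer="opgvppnp" (len 8), cursors c1@2 c2@5 c3@8, authorship .1..2..3
After op 5 (move_left): buffer="opgvppnp" (len 8), cursors c1@1 c2@4 c3@7, authorship .1..2..3
After op 6 (add_cursor(3)): buffer="opgvppnp" (len 8), cursors c1@1 c4@3 c2@4 c3@7, authorship .1..2..3

Answer: opgvppnp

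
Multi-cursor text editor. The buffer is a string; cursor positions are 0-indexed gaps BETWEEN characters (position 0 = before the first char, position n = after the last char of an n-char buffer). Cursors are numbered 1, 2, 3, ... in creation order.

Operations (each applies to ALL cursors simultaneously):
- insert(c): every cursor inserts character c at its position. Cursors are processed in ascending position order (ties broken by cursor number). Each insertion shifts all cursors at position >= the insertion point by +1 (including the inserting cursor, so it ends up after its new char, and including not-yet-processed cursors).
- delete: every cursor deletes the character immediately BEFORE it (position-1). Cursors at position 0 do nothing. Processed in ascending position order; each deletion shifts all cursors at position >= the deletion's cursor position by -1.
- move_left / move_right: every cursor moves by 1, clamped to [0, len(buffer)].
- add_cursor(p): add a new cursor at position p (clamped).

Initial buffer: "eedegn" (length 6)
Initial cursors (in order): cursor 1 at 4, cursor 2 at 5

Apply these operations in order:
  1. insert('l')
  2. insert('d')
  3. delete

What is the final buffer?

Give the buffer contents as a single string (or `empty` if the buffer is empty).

After op 1 (insert('l')): buffer="eedelgln" (len 8), cursors c1@5 c2@7, authorship ....1.2.
After op 2 (insert('d')): buffer="eedeldgldn" (len 10), cursors c1@6 c2@9, authorship ....11.22.
After op 3 (delete): buffer="eedelgln" (len 8), cursors c1@5 c2@7, authorship ....1.2.

Answer: eedelgln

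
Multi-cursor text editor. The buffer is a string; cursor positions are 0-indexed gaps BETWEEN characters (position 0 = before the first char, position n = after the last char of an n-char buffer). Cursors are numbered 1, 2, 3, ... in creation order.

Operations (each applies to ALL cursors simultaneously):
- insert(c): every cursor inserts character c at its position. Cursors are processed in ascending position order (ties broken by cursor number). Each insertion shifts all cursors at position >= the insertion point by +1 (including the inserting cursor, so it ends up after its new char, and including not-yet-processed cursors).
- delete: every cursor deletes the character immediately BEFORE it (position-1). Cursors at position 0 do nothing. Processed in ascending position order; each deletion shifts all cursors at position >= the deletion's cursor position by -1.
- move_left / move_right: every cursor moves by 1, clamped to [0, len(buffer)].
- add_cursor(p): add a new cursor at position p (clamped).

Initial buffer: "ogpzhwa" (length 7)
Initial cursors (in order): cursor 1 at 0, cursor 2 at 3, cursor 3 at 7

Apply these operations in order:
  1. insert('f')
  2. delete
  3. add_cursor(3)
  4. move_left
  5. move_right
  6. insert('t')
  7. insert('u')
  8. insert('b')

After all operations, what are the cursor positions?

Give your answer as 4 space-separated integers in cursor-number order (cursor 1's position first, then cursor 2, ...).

Answer: 4 12 19 12

Derivation:
After op 1 (insert('f')): buffer="fogpfzhwaf" (len 10), cursors c1@1 c2@5 c3@10, authorship 1...2....3
After op 2 (delete): buffer="ogpzhwa" (len 7), cursors c1@0 c2@3 c3@7, authorship .......
After op 3 (add_cursor(3)): buffer="ogpzhwa" (len 7), cursors c1@0 c2@3 c4@3 c3@7, authorship .......
After op 4 (move_left): buffer="ogpzhwa" (len 7), cursors c1@0 c2@2 c4@2 c3@6, authorship .......
After op 5 (move_right): buffer="ogpzhwa" (len 7), cursors c1@1 c2@3 c4@3 c3@7, authorship .......
After op 6 (insert('t')): buffer="otgpttzhwat" (len 11), cursors c1@2 c2@6 c4@6 c3@11, authorship .1..24....3
After op 7 (insert('u')): buffer="otugpttuuzhwatu" (len 15), cursors c1@3 c2@9 c4@9 c3@15, authorship .11..2424....33
After op 8 (insert('b')): buffer="otubgpttuubbzhwatub" (len 19), cursors c1@4 c2@12 c4@12 c3@19, authorship .111..242424....333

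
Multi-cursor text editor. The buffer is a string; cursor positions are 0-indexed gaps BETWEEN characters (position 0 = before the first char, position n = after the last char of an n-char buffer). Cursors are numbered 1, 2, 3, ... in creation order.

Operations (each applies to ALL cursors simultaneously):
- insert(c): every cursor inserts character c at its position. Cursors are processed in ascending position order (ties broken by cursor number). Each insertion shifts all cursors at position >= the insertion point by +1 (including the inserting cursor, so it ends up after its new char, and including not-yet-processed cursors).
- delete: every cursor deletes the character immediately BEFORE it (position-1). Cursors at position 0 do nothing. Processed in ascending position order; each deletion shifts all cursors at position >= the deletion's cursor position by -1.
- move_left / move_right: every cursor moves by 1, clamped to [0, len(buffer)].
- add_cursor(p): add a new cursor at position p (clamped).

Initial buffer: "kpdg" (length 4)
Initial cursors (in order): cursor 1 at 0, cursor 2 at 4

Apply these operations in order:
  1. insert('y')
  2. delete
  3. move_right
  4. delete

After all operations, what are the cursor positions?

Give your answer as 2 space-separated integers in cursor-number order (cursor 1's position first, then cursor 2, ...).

Answer: 0 2

Derivation:
After op 1 (insert('y')): buffer="ykpdgy" (len 6), cursors c1@1 c2@6, authorship 1....2
After op 2 (delete): buffer="kpdg" (len 4), cursors c1@0 c2@4, authorship ....
After op 3 (move_right): buffer="kpdg" (len 4), cursors c1@1 c2@4, authorship ....
After op 4 (delete): buffer="pd" (len 2), cursors c1@0 c2@2, authorship ..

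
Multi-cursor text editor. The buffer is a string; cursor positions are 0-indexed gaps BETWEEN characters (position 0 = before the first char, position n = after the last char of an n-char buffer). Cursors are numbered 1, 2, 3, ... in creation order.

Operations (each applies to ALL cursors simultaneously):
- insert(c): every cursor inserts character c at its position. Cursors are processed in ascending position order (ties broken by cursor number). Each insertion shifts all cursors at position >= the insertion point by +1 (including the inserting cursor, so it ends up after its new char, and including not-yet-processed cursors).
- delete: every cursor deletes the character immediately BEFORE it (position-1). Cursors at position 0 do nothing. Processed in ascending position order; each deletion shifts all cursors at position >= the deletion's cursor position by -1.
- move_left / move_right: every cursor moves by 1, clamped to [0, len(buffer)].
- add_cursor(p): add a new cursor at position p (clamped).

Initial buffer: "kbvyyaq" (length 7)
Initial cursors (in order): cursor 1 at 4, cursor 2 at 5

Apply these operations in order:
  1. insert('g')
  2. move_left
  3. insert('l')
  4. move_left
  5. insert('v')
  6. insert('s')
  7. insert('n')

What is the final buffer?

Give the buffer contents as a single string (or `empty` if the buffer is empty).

After op 1 (insert('g')): buffer="kbvygygaq" (len 9), cursors c1@5 c2@7, authorship ....1.2..
After op 2 (move_left): buffer="kbvygygaq" (len 9), cursors c1@4 c2@6, authorship ....1.2..
After op 3 (insert('l')): buffer="kbvylgylgaq" (len 11), cursors c1@5 c2@8, authorship ....11.22..
After op 4 (move_left): buffer="kbvylgylgaq" (len 11), cursors c1@4 c2@7, authorship ....11.22..
After op 5 (insert('v')): buffer="kbvyvlgyvlgaq" (len 13), cursors c1@5 c2@9, authorship ....111.222..
After op 6 (insert('s')): buffer="kbvyvslgyvslgaq" (len 15), cursors c1@6 c2@11, authorship ....1111.2222..
After op 7 (insert('n')): buffer="kbvyvsnlgyvsnlgaq" (len 17), cursors c1@7 c2@13, authorship ....11111.22222..

Answer: kbvyvsnlgyvsnlgaq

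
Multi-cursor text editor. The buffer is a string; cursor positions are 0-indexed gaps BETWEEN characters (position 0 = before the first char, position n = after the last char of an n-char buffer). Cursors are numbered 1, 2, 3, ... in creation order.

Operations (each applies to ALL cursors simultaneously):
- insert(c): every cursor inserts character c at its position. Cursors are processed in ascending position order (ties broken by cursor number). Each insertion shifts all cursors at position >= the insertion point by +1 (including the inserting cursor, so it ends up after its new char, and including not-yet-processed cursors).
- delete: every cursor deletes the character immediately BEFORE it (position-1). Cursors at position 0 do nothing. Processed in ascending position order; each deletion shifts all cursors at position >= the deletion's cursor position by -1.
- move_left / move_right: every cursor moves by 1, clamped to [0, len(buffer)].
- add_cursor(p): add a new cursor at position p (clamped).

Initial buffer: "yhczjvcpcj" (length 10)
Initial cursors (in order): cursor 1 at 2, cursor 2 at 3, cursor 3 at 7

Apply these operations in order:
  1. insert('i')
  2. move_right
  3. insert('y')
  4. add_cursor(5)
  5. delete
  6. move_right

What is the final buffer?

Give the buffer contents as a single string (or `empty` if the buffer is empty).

After op 1 (insert('i')): buffer="yhicizjvcipcj" (len 13), cursors c1@3 c2@5 c3@10, authorship ..1.2....3...
After op 2 (move_right): buffer="yhicizjvcipcj" (len 13), cursors c1@4 c2@6 c3@11, authorship ..1.2....3...
After op 3 (insert('y')): buffer="yhicyizyjvcipycj" (len 16), cursors c1@5 c2@8 c3@14, authorship ..1.12.2...3.3..
After op 4 (add_cursor(5)): buffer="yhicyizyjvcipycj" (len 16), cursors c1@5 c4@5 c2@8 c3@14, authorship ..1.12.2...3.3..
After op 5 (delete): buffer="yhiizjvcipcj" (len 12), cursors c1@3 c4@3 c2@5 c3@10, authorship ..12....3...
After op 6 (move_right): buffer="yhiizjvcipcj" (len 12), cursors c1@4 c4@4 c2@6 c3@11, authorship ..12....3...

Answer: yhiizjvcipcj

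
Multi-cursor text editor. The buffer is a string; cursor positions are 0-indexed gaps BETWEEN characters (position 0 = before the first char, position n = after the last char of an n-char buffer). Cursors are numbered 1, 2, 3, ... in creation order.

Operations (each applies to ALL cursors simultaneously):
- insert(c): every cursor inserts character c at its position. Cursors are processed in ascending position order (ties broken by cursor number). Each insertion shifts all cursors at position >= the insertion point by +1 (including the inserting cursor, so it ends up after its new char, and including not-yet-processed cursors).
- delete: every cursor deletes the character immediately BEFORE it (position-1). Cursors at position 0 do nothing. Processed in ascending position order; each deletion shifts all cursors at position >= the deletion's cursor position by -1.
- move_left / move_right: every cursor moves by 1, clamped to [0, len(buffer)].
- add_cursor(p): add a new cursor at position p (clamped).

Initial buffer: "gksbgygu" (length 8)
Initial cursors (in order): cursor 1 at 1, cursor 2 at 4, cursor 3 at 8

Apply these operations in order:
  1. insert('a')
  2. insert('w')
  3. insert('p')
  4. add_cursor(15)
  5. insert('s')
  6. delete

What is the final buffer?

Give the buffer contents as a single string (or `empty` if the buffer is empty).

After op 1 (insert('a')): buffer="gaksbagygua" (len 11), cursors c1@2 c2@6 c3@11, authorship .1...2....3
After op 2 (insert('w')): buffer="gawksbawgyguaw" (len 14), cursors c1@3 c2@8 c3@14, authorship .11...22....33
After op 3 (insert('p')): buffer="gawpksbawpgyguawp" (len 17), cursors c1@4 c2@10 c3@17, authorship .111...222....333
After op 4 (add_cursor(15)): buffer="gawpksbawpgyguawp" (len 17), cursors c1@4 c2@10 c4@15 c3@17, authorship .111...222....333
After op 5 (insert('s')): buffer="gawpsksbawpsgyguaswps" (len 21), cursors c1@5 c2@12 c4@18 c3@21, authorship .1111...2222....34333
After op 6 (delete): buffer="gawpksbawpgyguawp" (len 17), cursors c1@4 c2@10 c4@15 c3@17, authorship .111...222....333

Answer: gawpksbawpgyguawp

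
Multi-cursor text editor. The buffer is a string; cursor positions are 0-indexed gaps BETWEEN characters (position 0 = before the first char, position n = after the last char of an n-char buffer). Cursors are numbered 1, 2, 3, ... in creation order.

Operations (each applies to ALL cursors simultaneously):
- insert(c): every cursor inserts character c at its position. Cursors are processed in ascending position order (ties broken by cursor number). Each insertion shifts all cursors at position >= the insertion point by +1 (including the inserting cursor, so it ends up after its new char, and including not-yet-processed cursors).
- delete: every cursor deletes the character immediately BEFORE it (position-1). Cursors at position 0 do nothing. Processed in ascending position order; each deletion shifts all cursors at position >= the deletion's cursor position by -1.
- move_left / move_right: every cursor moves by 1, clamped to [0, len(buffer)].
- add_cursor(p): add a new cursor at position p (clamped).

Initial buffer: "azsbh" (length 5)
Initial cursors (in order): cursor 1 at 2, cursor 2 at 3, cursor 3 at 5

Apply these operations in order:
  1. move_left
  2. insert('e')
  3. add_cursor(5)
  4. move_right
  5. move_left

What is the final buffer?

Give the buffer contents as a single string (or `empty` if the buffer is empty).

After op 1 (move_left): buffer="azsbh" (len 5), cursors c1@1 c2@2 c3@4, authorship .....
After op 2 (insert('e')): buffer="aezesbeh" (len 8), cursors c1@2 c2@4 c3@7, authorship .1.2..3.
After op 3 (add_cursor(5)): buffer="aezesbeh" (len 8), cursors c1@2 c2@4 c4@5 c3@7, authorship .1.2..3.
After op 4 (move_right): buffer="aezesbeh" (len 8), cursors c1@3 c2@5 c4@6 c3@8, authorship .1.2..3.
After op 5 (move_left): buffer="aezesbeh" (len 8), cursors c1@2 c2@4 c4@5 c3@7, authorship .1.2..3.

Answer: aezesbeh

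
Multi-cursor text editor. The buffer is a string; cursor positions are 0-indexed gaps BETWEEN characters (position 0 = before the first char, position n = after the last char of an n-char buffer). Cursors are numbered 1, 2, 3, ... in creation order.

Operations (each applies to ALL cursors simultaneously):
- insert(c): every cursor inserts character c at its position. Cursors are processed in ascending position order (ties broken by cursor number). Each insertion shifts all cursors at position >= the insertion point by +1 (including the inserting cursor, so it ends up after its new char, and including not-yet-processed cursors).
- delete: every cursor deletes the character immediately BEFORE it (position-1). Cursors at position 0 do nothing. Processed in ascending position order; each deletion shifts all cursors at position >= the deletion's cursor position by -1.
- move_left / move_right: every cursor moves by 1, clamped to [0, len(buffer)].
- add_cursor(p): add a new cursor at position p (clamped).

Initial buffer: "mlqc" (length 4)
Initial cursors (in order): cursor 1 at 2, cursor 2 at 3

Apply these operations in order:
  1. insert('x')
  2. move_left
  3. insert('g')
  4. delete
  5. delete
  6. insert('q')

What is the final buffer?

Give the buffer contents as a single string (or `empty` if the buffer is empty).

After op 1 (insert('x')): buffer="mlxqxc" (len 6), cursors c1@3 c2@5, authorship ..1.2.
After op 2 (move_left): buffer="mlxqxc" (len 6), cursors c1@2 c2@4, authorship ..1.2.
After op 3 (insert('g')): buffer="mlgxqgxc" (len 8), cursors c1@3 c2@6, authorship ..11.22.
After op 4 (delete): buffer="mlxqxc" (len 6), cursors c1@2 c2@4, authorship ..1.2.
After op 5 (delete): buffer="mxxc" (len 4), cursors c1@1 c2@2, authorship .12.
After op 6 (insert('q')): buffer="mqxqxc" (len 6), cursors c1@2 c2@4, authorship .1122.

Answer: mqxqxc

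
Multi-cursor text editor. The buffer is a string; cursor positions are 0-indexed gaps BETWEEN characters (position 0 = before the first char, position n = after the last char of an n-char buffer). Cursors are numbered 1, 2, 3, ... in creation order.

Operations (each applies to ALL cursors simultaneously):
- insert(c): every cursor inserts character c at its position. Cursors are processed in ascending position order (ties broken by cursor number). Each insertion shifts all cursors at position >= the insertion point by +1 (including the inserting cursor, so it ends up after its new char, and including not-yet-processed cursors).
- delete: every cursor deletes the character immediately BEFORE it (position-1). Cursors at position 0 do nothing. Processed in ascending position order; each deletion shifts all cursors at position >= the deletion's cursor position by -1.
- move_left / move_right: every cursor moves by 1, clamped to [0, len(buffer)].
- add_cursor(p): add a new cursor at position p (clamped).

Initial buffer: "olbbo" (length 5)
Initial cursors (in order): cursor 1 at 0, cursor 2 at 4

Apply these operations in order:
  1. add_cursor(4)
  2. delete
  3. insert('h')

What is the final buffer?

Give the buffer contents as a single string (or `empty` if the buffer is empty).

After op 1 (add_cursor(4)): buffer="olbbo" (len 5), cursors c1@0 c2@4 c3@4, authorship .....
After op 2 (delete): buffer="olo" (len 3), cursors c1@0 c2@2 c3@2, authorship ...
After op 3 (insert('h')): buffer="holhho" (len 6), cursors c1@1 c2@5 c3@5, authorship 1..23.

Answer: holhho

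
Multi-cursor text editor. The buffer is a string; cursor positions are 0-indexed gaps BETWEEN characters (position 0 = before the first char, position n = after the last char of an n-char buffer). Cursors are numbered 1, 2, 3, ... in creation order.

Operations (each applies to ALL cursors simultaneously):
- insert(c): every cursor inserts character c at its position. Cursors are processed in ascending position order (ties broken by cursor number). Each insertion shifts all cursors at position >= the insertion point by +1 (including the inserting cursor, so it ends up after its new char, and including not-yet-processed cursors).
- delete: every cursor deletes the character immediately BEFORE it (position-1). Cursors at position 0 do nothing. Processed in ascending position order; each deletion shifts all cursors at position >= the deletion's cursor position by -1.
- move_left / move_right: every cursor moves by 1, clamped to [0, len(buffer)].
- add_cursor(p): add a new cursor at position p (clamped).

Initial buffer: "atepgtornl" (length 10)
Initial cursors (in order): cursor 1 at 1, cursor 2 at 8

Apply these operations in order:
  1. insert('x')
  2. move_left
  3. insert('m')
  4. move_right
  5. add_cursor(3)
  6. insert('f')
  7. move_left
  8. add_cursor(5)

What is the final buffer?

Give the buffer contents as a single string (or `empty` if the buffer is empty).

Answer: amxfftepgtormxfnl

Derivation:
After op 1 (insert('x')): buffer="axtepgtorxnl" (len 12), cursors c1@2 c2@10, authorship .1.......2..
After op 2 (move_left): buffer="axtepgtorxnl" (len 12), cursors c1@1 c2@9, authorship .1.......2..
After op 3 (insert('m')): buffer="amxtepgtormxnl" (len 14), cursors c1@2 c2@11, authorship .11.......22..
After op 4 (move_right): buffer="amxtepgtormxnl" (len 14), cursors c1@3 c2@12, authorship .11.......22..
After op 5 (add_cursor(3)): buffer="amxtepgtormxnl" (len 14), cursors c1@3 c3@3 c2@12, authorship .11.......22..
After op 6 (insert('f')): buffer="amxfftepgtormxfnl" (len 17), cursors c1@5 c3@5 c2@15, authorship .1113.......222..
After op 7 (move_left): buffer="amxfftepgtormxfnl" (len 17), cursors c1@4 c3@4 c2@14, authorship .1113.......222..
After op 8 (add_cursor(5)): buffer="amxfftepgtormxfnl" (len 17), cursors c1@4 c3@4 c4@5 c2@14, authorship .1113.......222..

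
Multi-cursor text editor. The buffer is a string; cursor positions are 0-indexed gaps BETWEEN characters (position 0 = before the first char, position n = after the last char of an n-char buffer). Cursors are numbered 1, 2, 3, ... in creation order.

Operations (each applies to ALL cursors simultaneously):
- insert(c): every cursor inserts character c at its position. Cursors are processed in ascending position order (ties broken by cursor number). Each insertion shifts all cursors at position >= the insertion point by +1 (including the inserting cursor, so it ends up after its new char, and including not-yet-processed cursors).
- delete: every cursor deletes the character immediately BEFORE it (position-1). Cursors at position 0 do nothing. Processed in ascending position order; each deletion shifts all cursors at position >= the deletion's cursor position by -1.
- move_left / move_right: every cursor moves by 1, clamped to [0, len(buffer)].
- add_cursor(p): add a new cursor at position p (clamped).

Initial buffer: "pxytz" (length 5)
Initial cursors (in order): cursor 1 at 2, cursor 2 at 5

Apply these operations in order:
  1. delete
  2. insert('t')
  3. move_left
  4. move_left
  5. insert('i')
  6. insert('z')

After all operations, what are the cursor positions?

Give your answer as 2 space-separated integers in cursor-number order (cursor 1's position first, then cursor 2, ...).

After op 1 (delete): buffer="pyt" (len 3), cursors c1@1 c2@3, authorship ...
After op 2 (insert('t')): buffer="ptytt" (len 5), cursors c1@2 c2@5, authorship .1..2
After op 3 (move_left): buffer="ptytt" (len 5), cursors c1@1 c2@4, authorship .1..2
After op 4 (move_left): buffer="ptytt" (len 5), cursors c1@0 c2@3, authorship .1..2
After op 5 (insert('i')): buffer="iptyitt" (len 7), cursors c1@1 c2@5, authorship 1.1.2.2
After op 6 (insert('z')): buffer="izptyiztt" (len 9), cursors c1@2 c2@7, authorship 11.1.22.2

Answer: 2 7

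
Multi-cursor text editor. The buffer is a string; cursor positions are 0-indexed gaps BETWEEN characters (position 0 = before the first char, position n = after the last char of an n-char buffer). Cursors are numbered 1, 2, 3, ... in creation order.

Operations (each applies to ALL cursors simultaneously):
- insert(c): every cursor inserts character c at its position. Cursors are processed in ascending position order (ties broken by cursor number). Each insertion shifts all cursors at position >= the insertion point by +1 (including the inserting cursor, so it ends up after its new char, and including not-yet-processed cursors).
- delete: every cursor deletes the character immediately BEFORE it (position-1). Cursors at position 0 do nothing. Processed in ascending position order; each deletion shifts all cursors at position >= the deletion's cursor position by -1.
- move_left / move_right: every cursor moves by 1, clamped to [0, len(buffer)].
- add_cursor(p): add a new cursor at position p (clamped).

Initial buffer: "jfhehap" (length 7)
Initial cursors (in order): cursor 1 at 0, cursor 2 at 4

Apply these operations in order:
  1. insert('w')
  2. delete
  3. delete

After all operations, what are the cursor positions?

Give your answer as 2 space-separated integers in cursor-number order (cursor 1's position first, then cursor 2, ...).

Answer: 0 3

Derivation:
After op 1 (insert('w')): buffer="wjfhewhap" (len 9), cursors c1@1 c2@6, authorship 1....2...
After op 2 (delete): buffer="jfhehap" (len 7), cursors c1@0 c2@4, authorship .......
After op 3 (delete): buffer="jfhhap" (len 6), cursors c1@0 c2@3, authorship ......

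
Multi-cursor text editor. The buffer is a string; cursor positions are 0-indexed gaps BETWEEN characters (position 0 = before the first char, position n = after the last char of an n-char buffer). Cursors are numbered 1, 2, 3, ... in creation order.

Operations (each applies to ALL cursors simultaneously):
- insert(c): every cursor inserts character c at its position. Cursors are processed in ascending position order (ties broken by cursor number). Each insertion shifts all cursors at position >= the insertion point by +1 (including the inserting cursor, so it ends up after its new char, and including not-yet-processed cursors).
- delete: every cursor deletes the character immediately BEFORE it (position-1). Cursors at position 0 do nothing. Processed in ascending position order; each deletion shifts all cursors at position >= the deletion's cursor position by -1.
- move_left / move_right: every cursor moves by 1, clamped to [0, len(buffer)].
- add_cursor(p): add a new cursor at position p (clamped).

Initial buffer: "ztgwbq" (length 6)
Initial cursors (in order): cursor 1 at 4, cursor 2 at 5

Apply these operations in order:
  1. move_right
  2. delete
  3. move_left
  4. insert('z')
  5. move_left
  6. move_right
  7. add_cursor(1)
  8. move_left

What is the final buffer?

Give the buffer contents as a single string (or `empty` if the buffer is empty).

After op 1 (move_right): buffer="ztgwbq" (len 6), cursors c1@5 c2@6, authorship ......
After op 2 (delete): buffer="ztgw" (len 4), cursors c1@4 c2@4, authorship ....
After op 3 (move_left): buffer="ztgw" (len 4), cursors c1@3 c2@3, authorship ....
After op 4 (insert('z')): buffer="ztgzzw" (len 6), cursors c1@5 c2@5, authorship ...12.
After op 5 (move_left): buffer="ztgzzw" (len 6), cursors c1@4 c2@4, authorship ...12.
After op 6 (move_right): buffer="ztgzzw" (len 6), cursors c1@5 c2@5, authorship ...12.
After op 7 (add_cursor(1)): buffer="ztgzzw" (len 6), cursors c3@1 c1@5 c2@5, authorship ...12.
After op 8 (move_left): buffer="ztgzzw" (len 6), cursors c3@0 c1@4 c2@4, authorship ...12.

Answer: ztgzzw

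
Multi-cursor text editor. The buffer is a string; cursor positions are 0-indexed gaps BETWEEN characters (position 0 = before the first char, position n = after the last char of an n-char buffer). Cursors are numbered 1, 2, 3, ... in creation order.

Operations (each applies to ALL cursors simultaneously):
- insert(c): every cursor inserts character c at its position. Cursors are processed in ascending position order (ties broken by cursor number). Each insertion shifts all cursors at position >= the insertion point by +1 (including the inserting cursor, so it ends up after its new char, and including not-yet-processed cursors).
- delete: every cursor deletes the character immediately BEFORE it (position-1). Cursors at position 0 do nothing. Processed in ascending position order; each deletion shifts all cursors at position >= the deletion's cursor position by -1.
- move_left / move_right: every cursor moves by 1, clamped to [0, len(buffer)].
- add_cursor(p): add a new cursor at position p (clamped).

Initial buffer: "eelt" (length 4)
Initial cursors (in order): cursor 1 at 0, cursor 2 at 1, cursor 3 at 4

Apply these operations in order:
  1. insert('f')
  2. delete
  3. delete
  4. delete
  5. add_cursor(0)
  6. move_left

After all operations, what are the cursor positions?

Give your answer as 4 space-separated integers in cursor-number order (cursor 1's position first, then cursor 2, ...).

After op 1 (insert('f')): buffer="fefeltf" (len 7), cursors c1@1 c2@3 c3@7, authorship 1.2...3
After op 2 (delete): buffer="eelt" (len 4), cursors c1@0 c2@1 c3@4, authorship ....
After op 3 (delete): buffer="el" (len 2), cursors c1@0 c2@0 c3@2, authorship ..
After op 4 (delete): buffer="e" (len 1), cursors c1@0 c2@0 c3@1, authorship .
After op 5 (add_cursor(0)): buffer="e" (len 1), cursors c1@0 c2@0 c4@0 c3@1, authorship .
After op 6 (move_left): buffer="e" (len 1), cursors c1@0 c2@0 c3@0 c4@0, authorship .

Answer: 0 0 0 0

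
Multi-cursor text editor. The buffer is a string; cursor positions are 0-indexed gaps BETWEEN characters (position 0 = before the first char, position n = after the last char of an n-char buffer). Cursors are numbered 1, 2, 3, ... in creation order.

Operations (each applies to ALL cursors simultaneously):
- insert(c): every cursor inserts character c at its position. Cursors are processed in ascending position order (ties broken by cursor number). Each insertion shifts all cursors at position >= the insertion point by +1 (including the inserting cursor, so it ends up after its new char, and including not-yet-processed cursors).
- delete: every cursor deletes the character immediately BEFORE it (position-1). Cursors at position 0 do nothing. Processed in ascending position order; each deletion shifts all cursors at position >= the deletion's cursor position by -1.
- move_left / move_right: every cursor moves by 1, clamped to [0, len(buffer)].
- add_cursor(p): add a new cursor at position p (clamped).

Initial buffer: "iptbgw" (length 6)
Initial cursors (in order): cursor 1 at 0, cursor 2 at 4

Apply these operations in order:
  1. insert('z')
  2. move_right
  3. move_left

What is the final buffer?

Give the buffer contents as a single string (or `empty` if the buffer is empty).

After op 1 (insert('z')): buffer="ziptbzgw" (len 8), cursors c1@1 c2@6, authorship 1....2..
After op 2 (move_right): buffer="ziptbzgw" (len 8), cursors c1@2 c2@7, authorship 1....2..
After op 3 (move_left): buffer="ziptbzgw" (len 8), cursors c1@1 c2@6, authorship 1....2..

Answer: ziptbzgw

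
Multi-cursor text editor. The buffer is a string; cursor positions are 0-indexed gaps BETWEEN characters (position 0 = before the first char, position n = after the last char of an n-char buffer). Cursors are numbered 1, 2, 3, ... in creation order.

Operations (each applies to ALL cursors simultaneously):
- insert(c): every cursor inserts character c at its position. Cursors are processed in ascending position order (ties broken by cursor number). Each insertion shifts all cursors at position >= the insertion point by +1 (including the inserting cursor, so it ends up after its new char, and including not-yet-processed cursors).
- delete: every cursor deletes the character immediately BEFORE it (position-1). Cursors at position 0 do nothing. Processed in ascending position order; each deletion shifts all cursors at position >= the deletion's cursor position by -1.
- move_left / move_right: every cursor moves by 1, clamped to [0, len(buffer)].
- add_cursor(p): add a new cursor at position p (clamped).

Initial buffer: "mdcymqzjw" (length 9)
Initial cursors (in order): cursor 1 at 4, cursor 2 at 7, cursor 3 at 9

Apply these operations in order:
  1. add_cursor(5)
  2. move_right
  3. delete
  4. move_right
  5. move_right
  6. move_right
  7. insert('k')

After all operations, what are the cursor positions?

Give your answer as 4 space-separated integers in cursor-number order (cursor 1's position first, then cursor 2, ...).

Answer: 9 9 9 9

Derivation:
After op 1 (add_cursor(5)): buffer="mdcymqzjw" (len 9), cursors c1@4 c4@5 c2@7 c3@9, authorship .........
After op 2 (move_right): buffer="mdcymqzjw" (len 9), cursors c1@5 c4@6 c2@8 c3@9, authorship .........
After op 3 (delete): buffer="mdcyz" (len 5), cursors c1@4 c4@4 c2@5 c3@5, authorship .....
After op 4 (move_right): buffer="mdcyz" (len 5), cursors c1@5 c2@5 c3@5 c4@5, authorship .....
After op 5 (move_right): buffer="mdcyz" (len 5), cursors c1@5 c2@5 c3@5 c4@5, authorship .....
After op 6 (move_right): buffer="mdcyz" (len 5), cursors c1@5 c2@5 c3@5 c4@5, authorship .....
After op 7 (insert('k')): buffer="mdcyzkkkk" (len 9), cursors c1@9 c2@9 c3@9 c4@9, authorship .....1234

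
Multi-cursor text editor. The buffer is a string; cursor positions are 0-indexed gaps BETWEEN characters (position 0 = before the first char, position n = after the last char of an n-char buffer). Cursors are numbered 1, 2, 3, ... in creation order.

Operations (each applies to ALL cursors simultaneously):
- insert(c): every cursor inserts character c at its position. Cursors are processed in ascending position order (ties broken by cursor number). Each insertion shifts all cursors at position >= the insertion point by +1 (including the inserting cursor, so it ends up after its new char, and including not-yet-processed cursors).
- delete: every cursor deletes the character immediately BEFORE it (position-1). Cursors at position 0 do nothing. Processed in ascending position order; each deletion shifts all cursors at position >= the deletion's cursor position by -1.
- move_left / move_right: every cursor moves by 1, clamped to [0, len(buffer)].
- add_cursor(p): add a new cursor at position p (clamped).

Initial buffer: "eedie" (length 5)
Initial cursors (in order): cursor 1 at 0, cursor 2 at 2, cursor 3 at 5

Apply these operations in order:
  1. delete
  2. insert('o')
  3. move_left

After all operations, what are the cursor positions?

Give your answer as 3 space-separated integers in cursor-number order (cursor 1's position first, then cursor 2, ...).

Answer: 0 2 5

Derivation:
After op 1 (delete): buffer="edi" (len 3), cursors c1@0 c2@1 c3@3, authorship ...
After op 2 (insert('o')): buffer="oeodio" (len 6), cursors c1@1 c2@3 c3@6, authorship 1.2..3
After op 3 (move_left): buffer="oeodio" (len 6), cursors c1@0 c2@2 c3@5, authorship 1.2..3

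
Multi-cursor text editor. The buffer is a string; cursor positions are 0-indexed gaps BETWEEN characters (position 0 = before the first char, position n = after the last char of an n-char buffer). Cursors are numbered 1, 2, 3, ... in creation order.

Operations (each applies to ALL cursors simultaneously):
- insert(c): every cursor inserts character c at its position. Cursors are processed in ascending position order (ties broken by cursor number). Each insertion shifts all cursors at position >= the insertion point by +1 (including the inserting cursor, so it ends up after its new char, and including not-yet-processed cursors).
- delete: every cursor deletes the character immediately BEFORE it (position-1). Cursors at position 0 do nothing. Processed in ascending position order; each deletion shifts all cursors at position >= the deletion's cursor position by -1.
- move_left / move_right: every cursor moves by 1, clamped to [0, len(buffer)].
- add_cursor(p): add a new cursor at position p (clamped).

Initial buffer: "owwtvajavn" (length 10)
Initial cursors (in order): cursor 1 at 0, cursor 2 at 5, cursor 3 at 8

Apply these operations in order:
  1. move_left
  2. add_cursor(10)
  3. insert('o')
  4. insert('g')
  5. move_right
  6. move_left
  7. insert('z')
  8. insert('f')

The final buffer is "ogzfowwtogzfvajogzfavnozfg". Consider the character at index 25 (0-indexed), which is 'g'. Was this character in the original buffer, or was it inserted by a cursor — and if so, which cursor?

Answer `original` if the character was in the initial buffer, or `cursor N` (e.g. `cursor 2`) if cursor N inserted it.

Answer: cursor 4

Derivation:
After op 1 (move_left): buffer="owwtvajavn" (len 10), cursors c1@0 c2@4 c3@7, authorship ..........
After op 2 (add_cursor(10)): buffer="owwtvajavn" (len 10), cursors c1@0 c2@4 c3@7 c4@10, authorship ..........
After op 3 (insert('o')): buffer="oowwtovajoavno" (len 14), cursors c1@1 c2@6 c3@10 c4@14, authorship 1....2...3...4
After op 4 (insert('g')): buffer="ogowwtogvajogavnog" (len 18), cursors c1@2 c2@8 c3@13 c4@18, authorship 11....22...33...44
After op 5 (move_right): buffer="ogowwtogvajogavnog" (len 18), cursors c1@3 c2@9 c3@14 c4@18, authorship 11....22...33...44
After op 6 (move_left): buffer="ogowwtogvajogavnog" (len 18), cursors c1@2 c2@8 c3@13 c4@17, authorship 11....22...33...44
After op 7 (insert('z')): buffer="ogzowwtogzvajogzavnozg" (len 22), cursors c1@3 c2@10 c3@16 c4@21, authorship 111....222...333...444
After op 8 (insert('f')): buffer="ogzfowwtogzfvajogzfavnozfg" (len 26), cursors c1@4 c2@12 c3@19 c4@25, authorship 1111....2222...3333...4444
Authorship (.=original, N=cursor N): 1 1 1 1 . . . . 2 2 2 2 . . . 3 3 3 3 . . . 4 4 4 4
Index 25: author = 4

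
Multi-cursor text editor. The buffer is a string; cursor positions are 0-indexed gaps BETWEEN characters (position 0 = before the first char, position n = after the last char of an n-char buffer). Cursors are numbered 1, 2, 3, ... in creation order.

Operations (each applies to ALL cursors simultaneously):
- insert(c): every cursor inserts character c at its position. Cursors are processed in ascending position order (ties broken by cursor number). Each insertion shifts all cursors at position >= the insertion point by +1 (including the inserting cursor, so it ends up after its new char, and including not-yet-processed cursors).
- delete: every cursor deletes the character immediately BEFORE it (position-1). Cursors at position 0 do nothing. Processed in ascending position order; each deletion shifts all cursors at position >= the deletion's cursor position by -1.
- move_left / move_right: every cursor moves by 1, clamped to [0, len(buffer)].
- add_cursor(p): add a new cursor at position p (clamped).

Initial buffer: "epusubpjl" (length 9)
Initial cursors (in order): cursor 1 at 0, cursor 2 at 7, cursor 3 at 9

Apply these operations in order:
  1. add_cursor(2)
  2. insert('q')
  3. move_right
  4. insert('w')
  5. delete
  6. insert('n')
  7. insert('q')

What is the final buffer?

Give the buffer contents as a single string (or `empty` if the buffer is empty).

Answer: qenqpqunqsubpqjnqlqnq

Derivation:
After op 1 (add_cursor(2)): buffer="epusubpjl" (len 9), cursors c1@0 c4@2 c2@7 c3@9, authorship .........
After op 2 (insert('q')): buffer="qepqusubpqjlq" (len 13), cursors c1@1 c4@4 c2@10 c3@13, authorship 1..4.....2..3
After op 3 (move_right): buffer="qepqusubpqjlq" (len 13), cursors c1@2 c4@5 c2@11 c3@13, authorship 1..4.....2..3
After op 4 (insert('w')): buffer="qewpquwsubpqjwlqw" (len 17), cursors c1@3 c4@7 c2@14 c3@17, authorship 1.1.4.4....2.2.33
After op 5 (delete): buffer="qepqusubpqjlq" (len 13), cursors c1@2 c4@5 c2@11 c3@13, authorship 1..4.....2..3
After op 6 (insert('n')): buffer="qenpqunsubpqjnlqn" (len 17), cursors c1@3 c4@7 c2@14 c3@17, authorship 1.1.4.4....2.2.33
After op 7 (insert('q')): buffer="qenqpqunqsubpqjnqlqnq" (len 21), cursors c1@4 c4@9 c2@17 c3@21, authorship 1.11.4.44....2.22.333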